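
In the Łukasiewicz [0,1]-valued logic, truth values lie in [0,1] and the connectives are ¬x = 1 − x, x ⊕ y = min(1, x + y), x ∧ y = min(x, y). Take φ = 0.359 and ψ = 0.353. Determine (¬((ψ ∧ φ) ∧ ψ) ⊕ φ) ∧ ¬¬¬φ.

0.641

ψ ∧ φ = min(0.353, 0.359) = 0.353
(ψ ∧ φ) ∧ ψ = min(0.353, 0.353) = 0.353
¬((ψ ∧ φ) ∧ ψ) = 1 − 0.353 = 0.647
¬((ψ ∧ φ) ∧ ψ) ⊕ φ = min(1, 0.647 + 0.359) = min(1, 1.006) = 1.000
¬φ = 1 − 0.359 = 0.641
¬¬φ = 1 − 0.641 = 0.359
¬¬¬φ = 1 − 0.359 = 0.641
(¬((ψ ∧ φ) ∧ ψ) ⊕ φ) ∧ ¬¬¬φ = min(1.000, 0.641) = 0.641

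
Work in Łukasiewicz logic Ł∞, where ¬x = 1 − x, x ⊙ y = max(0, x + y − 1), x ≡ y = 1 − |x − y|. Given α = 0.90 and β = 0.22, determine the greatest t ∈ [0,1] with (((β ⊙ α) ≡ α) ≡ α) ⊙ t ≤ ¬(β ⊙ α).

1.00

β ⊙ α = max(0, 0.22 + 0.90 − 1) = max(0, 0.12) = 0.12
(β ⊙ α) ≡ α = 1 − |0.12 − 0.90| = 1 − 0.78 = 0.22
((β ⊙ α) ≡ α) ≡ α = 1 − |0.22 − 0.90| = 1 − 0.68 = 0.32
So the left factor is ((β ⊙ α) ≡ α) ≡ α = 0.32.
¬(β ⊙ α) = 1 − 0.12 = 0.88
So the right-hand bound is ¬(β ⊙ α) = 0.88.
The residuum of the Łukasiewicz t-norm gives the supremum: min(1, 1 − 0.32 + 0.88).
1 − 0.32 + 0.88 = 1.56, so t = min(1, 1.56) = 1.00.
Check: 0.32 ⊙ 1.00 = max(0, 0.32) = 0.32 ≤ 0.88.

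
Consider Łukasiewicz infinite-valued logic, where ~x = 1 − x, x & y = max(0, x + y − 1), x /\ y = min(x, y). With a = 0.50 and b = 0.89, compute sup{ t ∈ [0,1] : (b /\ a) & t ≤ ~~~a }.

1.00

b /\ a = min(0.89, 0.50) = 0.50
So the left factor is b /\ a = 0.50.
~a = 1 − 0.50 = 0.50
~~a = 1 − 0.50 = 0.50
~~~a = 1 − 0.50 = 0.50
So the right-hand bound is ~~~a = 0.50.
The residuum of the Łukasiewicz t-norm gives the supremum: min(1, 1 − 0.50 + 0.50).
1 − 0.50 + 0.50 = 1.00, so t = min(1, 1.00) = 1.00.
Check: 0.50 & 1.00 = max(0, 0.50) = 0.50 ≤ 0.50.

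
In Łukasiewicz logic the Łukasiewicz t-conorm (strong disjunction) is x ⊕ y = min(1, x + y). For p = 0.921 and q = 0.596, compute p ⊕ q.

p ⊕ q = min(1, 0.921 + 0.596) = min(1, 1.517) = 1.000
For comparison, the Gödel t-conorm max(x, y) would give 0.921.

1.000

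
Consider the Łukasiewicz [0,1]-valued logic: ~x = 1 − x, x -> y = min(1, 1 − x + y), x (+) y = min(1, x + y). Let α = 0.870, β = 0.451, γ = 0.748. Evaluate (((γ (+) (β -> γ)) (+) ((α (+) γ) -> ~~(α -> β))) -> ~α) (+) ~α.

β -> γ = min(1, 1 − 0.451 + 0.748) = min(1, 1.297) = 1.000
γ (+) (β -> γ) = min(1, 0.748 + 1.000) = min(1, 1.748) = 1.000
α (+) γ = min(1, 0.870 + 0.748) = min(1, 1.618) = 1.000
α -> β = min(1, 1 − 0.870 + 0.451) = min(1, 0.581) = 0.581
~(α -> β) = 1 − 0.581 = 0.419
~~(α -> β) = 1 − 0.419 = 0.581
(α (+) γ) -> ~~(α -> β) = min(1, 1 − 1.000 + 0.581) = min(1, 0.581) = 0.581
(γ (+) (β -> γ)) (+) ((α (+) γ) -> ~~(α -> β)) = min(1, 1.000 + 0.581) = min(1, 1.581) = 1.000
~α = 1 − 0.870 = 0.130
((γ (+) (β -> γ)) (+) ((α (+) γ) -> ~~(α -> β))) -> ~α = min(1, 1 − 1.000 + 0.130) = min(1, 0.130) = 0.130
(((γ (+) (β -> γ)) (+) ((α (+) γ) -> ~~(α -> β))) -> ~α) (+) ~α = min(1, 0.130 + 0.130) = min(1, 0.260) = 0.260

0.260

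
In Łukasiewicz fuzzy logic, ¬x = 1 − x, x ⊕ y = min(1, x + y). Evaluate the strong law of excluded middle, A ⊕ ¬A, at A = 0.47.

¬A = 1 − 0.47 = 0.53
A ⊕ ¬A = min(1, 0.47 + 0.53) = min(1, 1.00) = 1.00
(As expected: always 1 in Ł∞ since a ⊕ (1−a) = 1.)

1.00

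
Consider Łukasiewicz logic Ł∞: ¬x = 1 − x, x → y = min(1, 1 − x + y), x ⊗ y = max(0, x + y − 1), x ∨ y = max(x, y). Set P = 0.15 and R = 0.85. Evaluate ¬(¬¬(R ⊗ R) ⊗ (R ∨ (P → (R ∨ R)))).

R ⊗ R = max(0, 0.85 + 0.85 − 1) = max(0, 0.70) = 0.70
¬(R ⊗ R) = 1 − 0.70 = 0.30
¬¬(R ⊗ R) = 1 − 0.30 = 0.70
R ∨ R = max(0.85, 0.85) = 0.85
P → (R ∨ R) = min(1, 1 − 0.15 + 0.85) = min(1, 1.70) = 1.00
R ∨ (P → (R ∨ R)) = max(0.85, 1.00) = 1.00
¬¬(R ⊗ R) ⊗ (R ∨ (P → (R ∨ R))) = max(0, 0.70 + 1.00 − 1) = max(0, 0.70) = 0.70
¬(¬¬(R ⊗ R) ⊗ (R ∨ (P → (R ∨ R)))) = 1 − 0.70 = 0.30

0.30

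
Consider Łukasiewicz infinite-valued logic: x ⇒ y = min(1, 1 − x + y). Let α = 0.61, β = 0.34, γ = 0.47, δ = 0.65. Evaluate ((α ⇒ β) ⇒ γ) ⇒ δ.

α ⇒ β = min(1, 1 − 0.61 + 0.34) = min(1, 0.73) = 0.73
(α ⇒ β) ⇒ γ = min(1, 1 − 0.73 + 0.47) = min(1, 0.74) = 0.74
((α ⇒ β) ⇒ γ) ⇒ δ = min(1, 1 − 0.74 + 0.65) = min(1, 0.91) = 0.91

0.91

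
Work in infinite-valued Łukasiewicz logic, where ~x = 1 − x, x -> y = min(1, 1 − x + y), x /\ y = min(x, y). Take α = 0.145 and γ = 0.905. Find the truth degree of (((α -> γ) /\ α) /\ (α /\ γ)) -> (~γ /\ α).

0.950

α -> γ = min(1, 1 − 0.145 + 0.905) = min(1, 1.760) = 1.000
(α -> γ) /\ α = min(1.000, 0.145) = 0.145
α /\ γ = min(0.145, 0.905) = 0.145
((α -> γ) /\ α) /\ (α /\ γ) = min(0.145, 0.145) = 0.145
~γ = 1 − 0.905 = 0.095
~γ /\ α = min(0.095, 0.145) = 0.095
(((α -> γ) /\ α) /\ (α /\ γ)) -> (~γ /\ α) = min(1, 1 − 0.145 + 0.095) = min(1, 0.950) = 0.950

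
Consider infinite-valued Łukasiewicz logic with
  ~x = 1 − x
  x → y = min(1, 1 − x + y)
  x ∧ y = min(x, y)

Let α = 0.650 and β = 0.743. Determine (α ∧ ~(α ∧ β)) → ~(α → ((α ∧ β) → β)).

α ∧ β = min(0.650, 0.743) = 0.650
~(α ∧ β) = 1 − 0.650 = 0.350
α ∧ ~(α ∧ β) = min(0.650, 0.350) = 0.350
(α ∧ β) → β = min(1, 1 − 0.650 + 0.743) = min(1, 1.093) = 1.000
α → ((α ∧ β) → β) = min(1, 1 − 0.650 + 1.000) = min(1, 1.350) = 1.000
~(α → ((α ∧ β) → β)) = 1 − 1.000 = 0.000
(α ∧ ~(α ∧ β)) → ~(α → ((α ∧ β) → β)) = min(1, 1 − 0.350 + 0.000) = min(1, 0.650) = 0.650

0.650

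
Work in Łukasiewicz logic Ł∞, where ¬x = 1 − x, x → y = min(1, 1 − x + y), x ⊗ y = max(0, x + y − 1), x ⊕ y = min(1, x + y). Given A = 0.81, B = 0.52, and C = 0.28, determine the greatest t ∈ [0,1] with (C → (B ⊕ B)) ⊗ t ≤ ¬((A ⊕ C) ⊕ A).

B ⊕ B = min(1, 0.52 + 0.52) = min(1, 1.04) = 1.00
C → (B ⊕ B) = min(1, 1 − 0.28 + 1.00) = min(1, 1.72) = 1.00
So the left factor is C → (B ⊕ B) = 1.00.
A ⊕ C = min(1, 0.81 + 0.28) = min(1, 1.09) = 1.00
(A ⊕ C) ⊕ A = min(1, 1.00 + 0.81) = min(1, 1.81) = 1.00
¬((A ⊕ C) ⊕ A) = 1 − 1.00 = 0.00
So the right-hand bound is ¬((A ⊕ C) ⊕ A) = 0.00.
The residuum of the Łukasiewicz t-norm gives the supremum: min(1, 1 − 1.00 + 0.00).
1 − 1.00 + 0.00 = 0.00, so t = min(1, 0.00) = 0.00.
Check: 1.00 ⊗ 0.00 = max(0, 0.00) = 0.00 ≤ 0.00.

0.00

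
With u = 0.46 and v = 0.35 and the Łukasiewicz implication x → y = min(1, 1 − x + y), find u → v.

0.89

u → v = min(1, 1 − 0.46 + 0.35) = min(1, 0.89) = 0.89
For comparison, the Gödel implication (1 if x ≤ y else y) would give 0.35.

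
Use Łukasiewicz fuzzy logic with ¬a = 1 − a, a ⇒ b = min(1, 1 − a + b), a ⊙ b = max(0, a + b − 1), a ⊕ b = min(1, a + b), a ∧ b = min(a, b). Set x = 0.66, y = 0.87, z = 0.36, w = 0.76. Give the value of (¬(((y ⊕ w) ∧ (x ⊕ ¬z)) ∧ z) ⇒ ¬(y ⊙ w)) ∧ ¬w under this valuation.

y ⊕ w = min(1, 0.87 + 0.76) = min(1, 1.63) = 1.00
¬z = 1 − 0.36 = 0.64
x ⊕ ¬z = min(1, 0.66 + 0.64) = min(1, 1.30) = 1.00
(y ⊕ w) ∧ (x ⊕ ¬z) = min(1.00, 1.00) = 1.00
((y ⊕ w) ∧ (x ⊕ ¬z)) ∧ z = min(1.00, 0.36) = 0.36
¬(((y ⊕ w) ∧ (x ⊕ ¬z)) ∧ z) = 1 − 0.36 = 0.64
y ⊙ w = max(0, 0.87 + 0.76 − 1) = max(0, 0.63) = 0.63
¬(y ⊙ w) = 1 − 0.63 = 0.37
¬(((y ⊕ w) ∧ (x ⊕ ¬z)) ∧ z) ⇒ ¬(y ⊙ w) = min(1, 1 − 0.64 + 0.37) = min(1, 0.73) = 0.73
¬w = 1 − 0.76 = 0.24
(¬(((y ⊕ w) ∧ (x ⊕ ¬z)) ∧ z) ⇒ ¬(y ⊙ w)) ∧ ¬w = min(0.73, 0.24) = 0.24

0.24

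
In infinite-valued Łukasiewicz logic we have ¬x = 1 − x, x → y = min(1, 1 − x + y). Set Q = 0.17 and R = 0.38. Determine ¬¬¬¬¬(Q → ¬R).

0.00

¬R = 1 − 0.38 = 0.62
Q → ¬R = min(1, 1 − 0.17 + 0.62) = min(1, 1.45) = 1.00
¬(Q → ¬R) = 1 − 1.00 = 0.00
¬¬(Q → ¬R) = 1 − 0.00 = 1.00
¬¬¬(Q → ¬R) = 1 − 1.00 = 0.00
¬¬¬¬(Q → ¬R) = 1 − 0.00 = 1.00
¬¬¬¬¬(Q → ¬R) = 1 − 1.00 = 0.00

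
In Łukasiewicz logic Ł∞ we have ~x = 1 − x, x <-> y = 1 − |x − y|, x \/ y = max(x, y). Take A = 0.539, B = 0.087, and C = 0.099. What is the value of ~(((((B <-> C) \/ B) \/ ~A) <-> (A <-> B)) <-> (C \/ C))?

B <-> C = 1 − |0.087 − 0.099| = 1 − 0.012 = 0.988
(B <-> C) \/ B = max(0.988, 0.087) = 0.988
~A = 1 − 0.539 = 0.461
((B <-> C) \/ B) \/ ~A = max(0.988, 0.461) = 0.988
A <-> B = 1 − |0.539 − 0.087| = 1 − 0.452 = 0.548
(((B <-> C) \/ B) \/ ~A) <-> (A <-> B) = 1 − |0.988 − 0.548| = 1 − 0.440 = 0.560
C \/ C = max(0.099, 0.099) = 0.099
((((B <-> C) \/ B) \/ ~A) <-> (A <-> B)) <-> (C \/ C) = 1 − |0.560 − 0.099| = 1 − 0.461 = 0.539
~(((((B <-> C) \/ B) \/ ~A) <-> (A <-> B)) <-> (C \/ C)) = 1 − 0.539 = 0.461

0.461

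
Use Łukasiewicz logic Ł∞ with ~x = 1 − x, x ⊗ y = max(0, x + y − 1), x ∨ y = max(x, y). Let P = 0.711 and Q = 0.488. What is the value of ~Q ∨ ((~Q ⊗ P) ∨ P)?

0.711

~Q = 1 − 0.488 = 0.512
~Q ⊗ P = max(0, 0.512 + 0.711 − 1) = max(0, 0.223) = 0.223
(~Q ⊗ P) ∨ P = max(0.223, 0.711) = 0.711
~Q ∨ ((~Q ⊗ P) ∨ P) = max(0.512, 0.711) = 0.711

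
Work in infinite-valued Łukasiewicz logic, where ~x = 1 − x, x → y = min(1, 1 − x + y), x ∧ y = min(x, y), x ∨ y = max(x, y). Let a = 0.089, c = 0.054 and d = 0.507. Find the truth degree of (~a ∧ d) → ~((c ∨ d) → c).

~a = 1 − 0.089 = 0.911
~a ∧ d = min(0.911, 0.507) = 0.507
c ∨ d = max(0.054, 0.507) = 0.507
(c ∨ d) → c = min(1, 1 − 0.507 + 0.054) = min(1, 0.547) = 0.547
~((c ∨ d) → c) = 1 − 0.547 = 0.453
(~a ∧ d) → ~((c ∨ d) → c) = min(1, 1 − 0.507 + 0.453) = min(1, 0.946) = 0.946

0.946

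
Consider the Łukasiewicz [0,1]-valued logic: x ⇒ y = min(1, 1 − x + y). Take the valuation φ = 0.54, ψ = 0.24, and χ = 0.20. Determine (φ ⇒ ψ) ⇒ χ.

φ ⇒ ψ = min(1, 1 − 0.54 + 0.24) = min(1, 0.70) = 0.70
(φ ⇒ ψ) ⇒ χ = min(1, 1 − 0.70 + 0.20) = min(1, 0.50) = 0.50

0.50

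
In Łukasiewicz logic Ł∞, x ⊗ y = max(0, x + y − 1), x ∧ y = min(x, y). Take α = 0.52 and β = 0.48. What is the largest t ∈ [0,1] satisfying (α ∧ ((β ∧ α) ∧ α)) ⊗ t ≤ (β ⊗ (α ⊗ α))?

0.52

β ∧ α = min(0.48, 0.52) = 0.48
(β ∧ α) ∧ α = min(0.48, 0.52) = 0.48
α ∧ ((β ∧ α) ∧ α) = min(0.52, 0.48) = 0.48
So the left factor is α ∧ ((β ∧ α) ∧ α) = 0.48.
α ⊗ α = max(0, 0.52 + 0.52 − 1) = max(0, 0.04) = 0.04
β ⊗ (α ⊗ α) = max(0, 0.48 + 0.04 − 1) = max(0, -0.48) = 0.00
So the right-hand bound is β ⊗ (α ⊗ α) = 0.00.
The residuum of the Łukasiewicz t-norm gives the supremum: min(1, 1 − 0.48 + 0.00).
1 − 0.48 + 0.00 = 0.52, so t = min(1, 0.52) = 0.52.
Check: 0.48 ⊗ 0.52 = max(0, 0.00) = 0.00 ≤ 0.00.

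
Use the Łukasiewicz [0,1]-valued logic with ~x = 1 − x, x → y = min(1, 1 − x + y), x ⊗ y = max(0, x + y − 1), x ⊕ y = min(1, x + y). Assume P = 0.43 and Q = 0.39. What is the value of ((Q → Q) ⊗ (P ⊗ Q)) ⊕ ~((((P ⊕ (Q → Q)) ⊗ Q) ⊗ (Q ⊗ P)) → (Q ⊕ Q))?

Q → Q = min(1, 1 − 0.39 + 0.39) = min(1, 1.00) = 1.00
P ⊗ Q = max(0, 0.43 + 0.39 − 1) = max(0, -0.18) = 0.00
(Q → Q) ⊗ (P ⊗ Q) = max(0, 1.00 + 0.00 − 1) = max(0, 0.00) = 0.00
P ⊕ (Q → Q) = min(1, 0.43 + 1.00) = min(1, 1.43) = 1.00
(P ⊕ (Q → Q)) ⊗ Q = max(0, 1.00 + 0.39 − 1) = max(0, 0.39) = 0.39
Q ⊗ P = max(0, 0.39 + 0.43 − 1) = max(0, -0.18) = 0.00
((P ⊕ (Q → Q)) ⊗ Q) ⊗ (Q ⊗ P) = max(0, 0.39 + 0.00 − 1) = max(0, -0.61) = 0.00
Q ⊕ Q = min(1, 0.39 + 0.39) = min(1, 0.78) = 0.78
(((P ⊕ (Q → Q)) ⊗ Q) ⊗ (Q ⊗ P)) → (Q ⊕ Q) = min(1, 1 − 0.00 + 0.78) = min(1, 1.78) = 1.00
~((((P ⊕ (Q → Q)) ⊗ Q) ⊗ (Q ⊗ P)) → (Q ⊕ Q)) = 1 − 1.00 = 0.00
((Q → Q) ⊗ (P ⊗ Q)) ⊕ ~((((P ⊕ (Q → Q)) ⊗ Q) ⊗ (Q ⊗ P)) → (Q ⊕ Q)) = min(1, 0.00 + 0.00) = min(1, 0.00) = 0.00

0.00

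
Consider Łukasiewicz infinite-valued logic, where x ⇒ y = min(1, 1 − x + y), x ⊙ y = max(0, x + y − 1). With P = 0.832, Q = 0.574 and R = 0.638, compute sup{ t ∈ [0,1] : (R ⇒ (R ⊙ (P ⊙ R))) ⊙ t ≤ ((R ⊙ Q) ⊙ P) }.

0.574

P ⊙ R = max(0, 0.832 + 0.638 − 1) = max(0, 0.470) = 0.470
R ⊙ (P ⊙ R) = max(0, 0.638 + 0.470 − 1) = max(0, 0.108) = 0.108
R ⇒ (R ⊙ (P ⊙ R)) = min(1, 1 − 0.638 + 0.108) = min(1, 0.470) = 0.470
So the left factor is R ⇒ (R ⊙ (P ⊙ R)) = 0.470.
R ⊙ Q = max(0, 0.638 + 0.574 − 1) = max(0, 0.212) = 0.212
(R ⊙ Q) ⊙ P = max(0, 0.212 + 0.832 − 1) = max(0, 0.044) = 0.044
So the right-hand bound is (R ⊙ Q) ⊙ P = 0.044.
The residuum of the Łukasiewicz t-norm gives the supremum: min(1, 1 − 0.470 + 0.044).
1 − 0.470 + 0.044 = 0.574, so t = min(1, 0.574) = 0.574.
Check: 0.470 ⊙ 0.574 = max(0, 0.044) = 0.044 ≤ 0.044.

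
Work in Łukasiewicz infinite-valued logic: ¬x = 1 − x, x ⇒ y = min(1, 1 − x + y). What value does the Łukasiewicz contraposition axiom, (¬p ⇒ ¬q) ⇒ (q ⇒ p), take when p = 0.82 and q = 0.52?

¬p = 1 − 0.82 = 0.18
¬q = 1 − 0.52 = 0.48
¬p ⇒ ¬q = min(1, 1 − 0.18 + 0.48) = min(1, 1.30) = 1.00
q ⇒ p = min(1, 1 − 0.52 + 0.82) = min(1, 1.30) = 1.00
(¬p ⇒ ¬q) ⇒ (q ⇒ p) = min(1, 1 − 1.00 + 1.00) = min(1, 1.00) = 1.00
(As expected: an axiom of Ł∞, always 1.)

1.00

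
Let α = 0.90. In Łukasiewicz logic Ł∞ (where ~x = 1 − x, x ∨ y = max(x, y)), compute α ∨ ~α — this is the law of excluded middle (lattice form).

~α = 1 − 0.90 = 0.10
α ∨ ~α = max(0.90, 0.10) = 0.90
(The value 0.90 < 1 shows this instance is not satisfied; not a Ł∞-tautology — its value is max(a, 1−a).)

0.90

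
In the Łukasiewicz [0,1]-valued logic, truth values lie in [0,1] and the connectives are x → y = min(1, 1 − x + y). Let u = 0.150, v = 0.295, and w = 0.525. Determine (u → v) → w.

0.525

u → v = min(1, 1 − 0.150 + 0.295) = min(1, 1.145) = 1.000
(u → v) → w = min(1, 1 − 1.000 + 0.525) = min(1, 0.525) = 0.525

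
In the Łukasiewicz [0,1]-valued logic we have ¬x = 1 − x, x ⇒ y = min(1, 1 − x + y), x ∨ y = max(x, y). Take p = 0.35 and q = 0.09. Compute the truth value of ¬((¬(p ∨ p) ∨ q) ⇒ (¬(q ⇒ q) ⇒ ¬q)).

0.00

p ∨ p = max(0.35, 0.35) = 0.35
¬(p ∨ p) = 1 − 0.35 = 0.65
¬(p ∨ p) ∨ q = max(0.65, 0.09) = 0.65
q ⇒ q = min(1, 1 − 0.09 + 0.09) = min(1, 1.00) = 1.00
¬(q ⇒ q) = 1 − 1.00 = 0.00
¬q = 1 − 0.09 = 0.91
¬(q ⇒ q) ⇒ ¬q = min(1, 1 − 0.00 + 0.91) = min(1, 1.91) = 1.00
(¬(p ∨ p) ∨ q) ⇒ (¬(q ⇒ q) ⇒ ¬q) = min(1, 1 − 0.65 + 1.00) = min(1, 1.35) = 1.00
¬((¬(p ∨ p) ∨ q) ⇒ (¬(q ⇒ q) ⇒ ¬q)) = 1 − 1.00 = 0.00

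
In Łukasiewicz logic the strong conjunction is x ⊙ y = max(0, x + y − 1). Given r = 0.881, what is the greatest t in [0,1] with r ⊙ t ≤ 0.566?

The residuum of the Łukasiewicz t-norm gives the supremum: min(1, 1 − 0.881 + 0.566).
1 − 0.881 + 0.566 = 0.685, so t = min(1, 0.685) = 0.685.
Check: 0.881 ⊙ 0.685 = max(0, 0.566) = 0.566 ≤ 0.566.

0.685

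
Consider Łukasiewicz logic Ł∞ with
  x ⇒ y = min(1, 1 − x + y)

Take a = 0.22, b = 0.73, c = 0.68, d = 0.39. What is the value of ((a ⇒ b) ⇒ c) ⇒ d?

a ⇒ b = min(1, 1 − 0.22 + 0.73) = min(1, 1.51) = 1.00
(a ⇒ b) ⇒ c = min(1, 1 − 1.00 + 0.68) = min(1, 0.68) = 0.68
((a ⇒ b) ⇒ c) ⇒ d = min(1, 1 − 0.68 + 0.39) = min(1, 0.71) = 0.71

0.71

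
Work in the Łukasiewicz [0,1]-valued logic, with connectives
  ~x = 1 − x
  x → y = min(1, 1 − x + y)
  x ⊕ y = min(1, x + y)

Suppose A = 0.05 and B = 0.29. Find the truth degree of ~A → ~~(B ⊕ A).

0.39

~A = 1 − 0.05 = 0.95
B ⊕ A = min(1, 0.29 + 0.05) = min(1, 0.34) = 0.34
~(B ⊕ A) = 1 − 0.34 = 0.66
~~(B ⊕ A) = 1 − 0.66 = 0.34
~A → ~~(B ⊕ A) = min(1, 1 − 0.95 + 0.34) = min(1, 0.39) = 0.39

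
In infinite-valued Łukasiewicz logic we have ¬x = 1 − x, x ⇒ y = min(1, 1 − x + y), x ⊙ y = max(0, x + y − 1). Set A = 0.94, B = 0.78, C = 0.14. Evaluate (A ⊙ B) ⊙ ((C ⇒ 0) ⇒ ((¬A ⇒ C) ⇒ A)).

A ⊙ B = max(0, 0.94 + 0.78 − 1) = max(0, 0.72) = 0.72
C ⇒ 0 = min(1, 1 − 0.14 + 0.00) = min(1, 0.86) = 0.86
¬A = 1 − 0.94 = 0.06
¬A ⇒ C = min(1, 1 − 0.06 + 0.14) = min(1, 1.08) = 1.00
(¬A ⇒ C) ⇒ A = min(1, 1 − 1.00 + 0.94) = min(1, 0.94) = 0.94
(C ⇒ 0) ⇒ ((¬A ⇒ C) ⇒ A) = min(1, 1 − 0.86 + 0.94) = min(1, 1.08) = 1.00
(A ⊙ B) ⊙ ((C ⇒ 0) ⇒ ((¬A ⇒ C) ⇒ A)) = max(0, 0.72 + 1.00 − 1) = max(0, 0.72) = 0.72

0.72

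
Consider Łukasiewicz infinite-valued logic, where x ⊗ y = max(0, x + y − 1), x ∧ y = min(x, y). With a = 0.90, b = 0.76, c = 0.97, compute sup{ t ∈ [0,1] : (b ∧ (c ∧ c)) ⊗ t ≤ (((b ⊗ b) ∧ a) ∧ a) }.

0.76

c ∧ c = min(0.97, 0.97) = 0.97
b ∧ (c ∧ c) = min(0.76, 0.97) = 0.76
So the left factor is b ∧ (c ∧ c) = 0.76.
b ⊗ b = max(0, 0.76 + 0.76 − 1) = max(0, 0.52) = 0.52
(b ⊗ b) ∧ a = min(0.52, 0.90) = 0.52
((b ⊗ b) ∧ a) ∧ a = min(0.52, 0.90) = 0.52
So the right-hand bound is ((b ⊗ b) ∧ a) ∧ a = 0.52.
The residuum of the Łukasiewicz t-norm gives the supremum: min(1, 1 − 0.76 + 0.52).
1 − 0.76 + 0.52 = 0.76, so t = min(1, 0.76) = 0.76.
Check: 0.76 ⊗ 0.76 = max(0, 0.52) = 0.52 ≤ 0.52.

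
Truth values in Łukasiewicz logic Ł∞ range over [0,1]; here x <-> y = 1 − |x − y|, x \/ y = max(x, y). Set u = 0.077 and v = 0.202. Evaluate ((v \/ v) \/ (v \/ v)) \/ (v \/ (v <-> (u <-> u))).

v \/ v = max(0.202, 0.202) = 0.202
(v \/ v) \/ (v \/ v) = max(0.202, 0.202) = 0.202
u <-> u = 1 − |0.077 − 0.077| = 1 − 0.000 = 1.000
v <-> (u <-> u) = 1 − |0.202 − 1.000| = 1 − 0.798 = 0.202
v \/ (v <-> (u <-> u)) = max(0.202, 0.202) = 0.202
((v \/ v) \/ (v \/ v)) \/ (v \/ (v <-> (u <-> u))) = max(0.202, 0.202) = 0.202

0.202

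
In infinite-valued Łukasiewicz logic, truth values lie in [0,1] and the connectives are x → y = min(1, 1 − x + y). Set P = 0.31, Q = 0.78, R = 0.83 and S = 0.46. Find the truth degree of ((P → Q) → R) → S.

P → Q = min(1, 1 − 0.31 + 0.78) = min(1, 1.47) = 1.00
(P → Q) → R = min(1, 1 − 1.00 + 0.83) = min(1, 0.83) = 0.83
((P → Q) → R) → S = min(1, 1 − 0.83 + 0.46) = min(1, 0.63) = 0.63

0.63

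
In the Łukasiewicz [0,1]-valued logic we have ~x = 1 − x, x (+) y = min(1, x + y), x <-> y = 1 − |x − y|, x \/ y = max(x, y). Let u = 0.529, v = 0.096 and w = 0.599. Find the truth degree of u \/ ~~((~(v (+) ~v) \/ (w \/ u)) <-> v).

~v = 1 − 0.096 = 0.904
v (+) ~v = min(1, 0.096 + 0.904) = min(1, 1.000) = 1.000
~(v (+) ~v) = 1 − 1.000 = 0.000
w \/ u = max(0.599, 0.529) = 0.599
~(v (+) ~v) \/ (w \/ u) = max(0.000, 0.599) = 0.599
(~(v (+) ~v) \/ (w \/ u)) <-> v = 1 − |0.599 − 0.096| = 1 − 0.503 = 0.497
~((~(v (+) ~v) \/ (w \/ u)) <-> v) = 1 − 0.497 = 0.503
~~((~(v (+) ~v) \/ (w \/ u)) <-> v) = 1 − 0.503 = 0.497
u \/ ~~((~(v (+) ~v) \/ (w \/ u)) <-> v) = max(0.529, 0.497) = 0.529

0.529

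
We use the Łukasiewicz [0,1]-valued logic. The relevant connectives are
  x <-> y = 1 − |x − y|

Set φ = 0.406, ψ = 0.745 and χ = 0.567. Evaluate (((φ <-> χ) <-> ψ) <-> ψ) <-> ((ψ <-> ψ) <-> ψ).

0.906

φ <-> χ = 1 − |0.406 − 0.567| = 1 − 0.161 = 0.839
(φ <-> χ) <-> ψ = 1 − |0.839 − 0.745| = 1 − 0.094 = 0.906
((φ <-> χ) <-> ψ) <-> ψ = 1 − |0.906 − 0.745| = 1 − 0.161 = 0.839
ψ <-> ψ = 1 − |0.745 − 0.745| = 1 − 0.000 = 1.000
(ψ <-> ψ) <-> ψ = 1 − |1.000 − 0.745| = 1 − 0.255 = 0.745
(((φ <-> χ) <-> ψ) <-> ψ) <-> ((ψ <-> ψ) <-> ψ) = 1 − |0.839 − 0.745| = 1 − 0.094 = 0.906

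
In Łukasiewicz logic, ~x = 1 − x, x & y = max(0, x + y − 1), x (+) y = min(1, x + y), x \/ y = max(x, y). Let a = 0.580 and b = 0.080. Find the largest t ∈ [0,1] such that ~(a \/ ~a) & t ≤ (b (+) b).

0.740

~a = 1 − 0.580 = 0.420
a \/ ~a = max(0.580, 0.420) = 0.580
~(a \/ ~a) = 1 − 0.580 = 0.420
So the left factor is ~(a \/ ~a) = 0.420.
b (+) b = min(1, 0.080 + 0.080) = min(1, 0.160) = 0.160
So the right-hand bound is b (+) b = 0.160.
The residuum of the Łukasiewicz t-norm gives the supremum: min(1, 1 − 0.420 + 0.160).
1 − 0.420 + 0.160 = 0.740, so t = min(1, 0.740) = 0.740.
Check: 0.420 & 0.740 = max(0, 0.160) = 0.160 ≤ 0.160.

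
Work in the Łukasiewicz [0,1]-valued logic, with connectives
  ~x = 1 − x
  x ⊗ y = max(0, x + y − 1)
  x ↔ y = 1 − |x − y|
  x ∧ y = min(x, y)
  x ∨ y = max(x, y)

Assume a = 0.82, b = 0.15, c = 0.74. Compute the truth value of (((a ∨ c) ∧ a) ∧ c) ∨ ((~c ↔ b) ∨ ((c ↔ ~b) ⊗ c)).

0.89

a ∨ c = max(0.82, 0.74) = 0.82
(a ∨ c) ∧ a = min(0.82, 0.82) = 0.82
((a ∨ c) ∧ a) ∧ c = min(0.82, 0.74) = 0.74
~c = 1 − 0.74 = 0.26
~c ↔ b = 1 − |0.26 − 0.15| = 1 − 0.11 = 0.89
~b = 1 − 0.15 = 0.85
c ↔ ~b = 1 − |0.74 − 0.85| = 1 − 0.11 = 0.89
(c ↔ ~b) ⊗ c = max(0, 0.89 + 0.74 − 1) = max(0, 0.63) = 0.63
(~c ↔ b) ∨ ((c ↔ ~b) ⊗ c) = max(0.89, 0.63) = 0.89
(((a ∨ c) ∧ a) ∧ c) ∨ ((~c ↔ b) ∨ ((c ↔ ~b) ⊗ c)) = max(0.74, 0.89) = 0.89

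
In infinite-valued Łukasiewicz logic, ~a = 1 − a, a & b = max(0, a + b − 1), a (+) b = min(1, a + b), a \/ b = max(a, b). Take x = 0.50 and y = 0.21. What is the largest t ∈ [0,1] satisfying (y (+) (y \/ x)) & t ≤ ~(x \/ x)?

y \/ x = max(0.21, 0.50) = 0.50
y (+) (y \/ x) = min(1, 0.21 + 0.50) = min(1, 0.71) = 0.71
So the left factor is y (+) (y \/ x) = 0.71.
x \/ x = max(0.50, 0.50) = 0.50
~(x \/ x) = 1 − 0.50 = 0.50
So the right-hand bound is ~(x \/ x) = 0.50.
The residuum of the Łukasiewicz t-norm gives the supremum: min(1, 1 − 0.71 + 0.50).
1 − 0.71 + 0.50 = 0.79, so t = min(1, 0.79) = 0.79.
Check: 0.71 & 0.79 = max(0, 0.50) = 0.50 ≤ 0.50.

0.79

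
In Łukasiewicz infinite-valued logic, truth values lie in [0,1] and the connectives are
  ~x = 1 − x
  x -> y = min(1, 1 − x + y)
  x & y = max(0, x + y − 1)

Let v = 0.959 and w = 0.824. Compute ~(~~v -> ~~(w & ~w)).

~v = 1 − 0.959 = 0.041
~~v = 1 − 0.041 = 0.959
~w = 1 − 0.824 = 0.176
w & ~w = max(0, 0.824 + 0.176 − 1) = max(0, 0.000) = 0.000
~(w & ~w) = 1 − 0.000 = 1.000
~~(w & ~w) = 1 − 1.000 = 0.000
~~v -> ~~(w & ~w) = min(1, 1 − 0.959 + 0.000) = min(1, 0.041) = 0.041
~(~~v -> ~~(w & ~w)) = 1 − 0.041 = 0.959

0.959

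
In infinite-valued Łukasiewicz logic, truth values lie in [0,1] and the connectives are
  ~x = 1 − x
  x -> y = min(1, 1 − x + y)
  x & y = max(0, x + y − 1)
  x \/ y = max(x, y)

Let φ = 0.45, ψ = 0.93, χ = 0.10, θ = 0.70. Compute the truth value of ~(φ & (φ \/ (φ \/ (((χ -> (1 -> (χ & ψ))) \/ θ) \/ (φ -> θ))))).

χ & ψ = max(0, 0.10 + 0.93 − 1) = max(0, 0.03) = 0.03
1 -> (χ & ψ) = min(1, 1 − 1.00 + 0.03) = min(1, 0.03) = 0.03
χ -> (1 -> (χ & ψ)) = min(1, 1 − 0.10 + 0.03) = min(1, 0.93) = 0.93
(χ -> (1 -> (χ & ψ))) \/ θ = max(0.93, 0.70) = 0.93
φ -> θ = min(1, 1 − 0.45 + 0.70) = min(1, 1.25) = 1.00
((χ -> (1 -> (χ & ψ))) \/ θ) \/ (φ -> θ) = max(0.93, 1.00) = 1.00
φ \/ (((χ -> (1 -> (χ & ψ))) \/ θ) \/ (φ -> θ)) = max(0.45, 1.00) = 1.00
φ \/ (φ \/ (((χ -> (1 -> (χ & ψ))) \/ θ) \/ (φ -> θ))) = max(0.45, 1.00) = 1.00
φ & (φ \/ (φ \/ (((χ -> (1 -> (χ & ψ))) \/ θ) \/ (φ -> θ)))) = max(0, 0.45 + 1.00 − 1) = max(0, 0.45) = 0.45
~(φ & (φ \/ (φ \/ (((χ -> (1 -> (χ & ψ))) \/ θ) \/ (φ -> θ))))) = 1 − 0.45 = 0.55

0.55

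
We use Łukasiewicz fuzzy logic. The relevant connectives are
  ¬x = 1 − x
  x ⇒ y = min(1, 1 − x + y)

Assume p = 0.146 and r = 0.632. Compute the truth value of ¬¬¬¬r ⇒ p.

¬r = 1 − 0.632 = 0.368
¬¬r = 1 − 0.368 = 0.632
¬¬¬r = 1 − 0.632 = 0.368
¬¬¬¬r = 1 − 0.368 = 0.632
¬¬¬¬r ⇒ p = min(1, 1 − 0.632 + 0.146) = min(1, 0.514) = 0.514

0.514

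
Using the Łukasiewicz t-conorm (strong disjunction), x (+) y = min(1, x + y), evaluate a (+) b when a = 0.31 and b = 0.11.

a (+) b = min(1, 0.31 + 0.11) = min(1, 0.42) = 0.42
For comparison, the Gödel t-conorm max(x, y) would give 0.31.

0.42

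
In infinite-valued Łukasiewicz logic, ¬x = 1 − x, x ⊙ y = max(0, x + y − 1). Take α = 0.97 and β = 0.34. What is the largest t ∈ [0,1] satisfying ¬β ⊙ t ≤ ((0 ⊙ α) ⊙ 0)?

0.34

¬β = 1 − 0.34 = 0.66
So the left factor is ¬β = 0.66.
0 ⊙ α = max(0, 0.00 + 0.97 − 1) = max(0, -0.03) = 0.00
(0 ⊙ α) ⊙ 0 = max(0, 0.00 + 0.00 − 1) = max(0, -1.00) = 0.00
So the right-hand bound is (0 ⊙ α) ⊙ 0 = 0.00.
The residuum of the Łukasiewicz t-norm gives the supremum: min(1, 1 − 0.66 + 0.00).
1 − 0.66 + 0.00 = 0.34, so t = min(1, 0.34) = 0.34.
Check: 0.66 ⊙ 0.34 = max(0, 0.00) = 0.00 ≤ 0.00.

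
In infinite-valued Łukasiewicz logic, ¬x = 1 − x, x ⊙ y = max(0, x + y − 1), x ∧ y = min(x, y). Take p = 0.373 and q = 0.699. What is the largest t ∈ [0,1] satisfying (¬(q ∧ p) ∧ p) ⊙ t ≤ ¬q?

q ∧ p = min(0.699, 0.373) = 0.373
¬(q ∧ p) = 1 − 0.373 = 0.627
¬(q ∧ p) ∧ p = min(0.627, 0.373) = 0.373
So the left factor is ¬(q ∧ p) ∧ p = 0.373.
¬q = 1 − 0.699 = 0.301
So the right-hand bound is ¬q = 0.301.
The residuum of the Łukasiewicz t-norm gives the supremum: min(1, 1 − 0.373 + 0.301).
1 − 0.373 + 0.301 = 0.928, so t = min(1, 0.928) = 0.928.
Check: 0.373 ⊙ 0.928 = max(0, 0.301) = 0.301 ≤ 0.301.

0.928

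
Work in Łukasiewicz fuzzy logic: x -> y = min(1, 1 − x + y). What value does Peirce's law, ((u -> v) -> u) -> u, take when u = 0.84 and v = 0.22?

0.84

u -> v = min(1, 1 − 0.84 + 0.22) = min(1, 0.38) = 0.38
(u -> v) -> u = min(1, 1 − 0.38 + 0.84) = min(1, 1.46) = 1.00
((u -> v) -> u) -> u = min(1, 1 − 1.00 + 0.84) = min(1, 0.84) = 0.84
(The value 0.84 < 1 shows this instance is not satisfied; not a Ł∞-tautology in general.)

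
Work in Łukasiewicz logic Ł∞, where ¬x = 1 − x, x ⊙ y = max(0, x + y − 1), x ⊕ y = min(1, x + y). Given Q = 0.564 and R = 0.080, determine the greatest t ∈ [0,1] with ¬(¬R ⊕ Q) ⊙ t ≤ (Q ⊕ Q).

¬R = 1 − 0.080 = 0.920
¬R ⊕ Q = min(1, 0.920 + 0.564) = min(1, 1.484) = 1.000
¬(¬R ⊕ Q) = 1 − 1.000 = 0.000
So the left factor is ¬(¬R ⊕ Q) = 0.000.
Q ⊕ Q = min(1, 0.564 + 0.564) = min(1, 1.128) = 1.000
So the right-hand bound is Q ⊕ Q = 1.000.
The residuum of the Łukasiewicz t-norm gives the supremum: min(1, 1 − 0.000 + 1.000).
1 − 0.000 + 1.000 = 2.000, so t = min(1, 2.000) = 1.000.
Check: 0.000 ⊙ 1.000 = max(0, 0.000) = 0.000 ≤ 1.000.

1.000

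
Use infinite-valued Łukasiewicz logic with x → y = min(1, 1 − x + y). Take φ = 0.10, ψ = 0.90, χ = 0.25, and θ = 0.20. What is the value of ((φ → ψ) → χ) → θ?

φ → ψ = min(1, 1 − 0.10 + 0.90) = min(1, 1.80) = 1.00
(φ → ψ) → χ = min(1, 1 − 1.00 + 0.25) = min(1, 0.25) = 0.25
((φ → ψ) → χ) → θ = min(1, 1 − 0.25 + 0.20) = min(1, 0.95) = 0.95

0.95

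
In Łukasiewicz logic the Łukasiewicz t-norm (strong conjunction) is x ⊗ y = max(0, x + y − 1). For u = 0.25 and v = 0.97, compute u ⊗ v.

u ⊗ v = max(0, 0.25 + 0.97 − 1) = max(0, 0.22) = 0.22
For comparison, the Gödel (minimum) t-norm min(x, y) would give 0.25.

0.22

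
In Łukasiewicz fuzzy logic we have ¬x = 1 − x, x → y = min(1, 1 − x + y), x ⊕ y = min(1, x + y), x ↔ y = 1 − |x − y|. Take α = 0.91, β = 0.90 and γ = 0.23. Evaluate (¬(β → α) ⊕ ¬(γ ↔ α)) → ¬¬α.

1.00

β → α = min(1, 1 − 0.90 + 0.91) = min(1, 1.01) = 1.00
¬(β → α) = 1 − 1.00 = 0.00
γ ↔ α = 1 − |0.23 − 0.91| = 1 − 0.68 = 0.32
¬(γ ↔ α) = 1 − 0.32 = 0.68
¬(β → α) ⊕ ¬(γ ↔ α) = min(1, 0.00 + 0.68) = min(1, 0.68) = 0.68
¬α = 1 − 0.91 = 0.09
¬¬α = 1 − 0.09 = 0.91
(¬(β → α) ⊕ ¬(γ ↔ α)) → ¬¬α = min(1, 1 − 0.68 + 0.91) = min(1, 1.23) = 1.00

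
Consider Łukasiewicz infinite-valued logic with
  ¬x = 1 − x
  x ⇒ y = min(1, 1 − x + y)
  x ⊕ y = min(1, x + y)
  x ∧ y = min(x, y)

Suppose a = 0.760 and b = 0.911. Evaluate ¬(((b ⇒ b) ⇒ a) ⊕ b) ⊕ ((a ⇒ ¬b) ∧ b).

0.329

b ⇒ b = min(1, 1 − 0.911 + 0.911) = min(1, 1.000) = 1.000
(b ⇒ b) ⇒ a = min(1, 1 − 1.000 + 0.760) = min(1, 0.760) = 0.760
((b ⇒ b) ⇒ a) ⊕ b = min(1, 0.760 + 0.911) = min(1, 1.671) = 1.000
¬(((b ⇒ b) ⇒ a) ⊕ b) = 1 − 1.000 = 0.000
¬b = 1 − 0.911 = 0.089
a ⇒ ¬b = min(1, 1 − 0.760 + 0.089) = min(1, 0.329) = 0.329
(a ⇒ ¬b) ∧ b = min(0.329, 0.911) = 0.329
¬(((b ⇒ b) ⇒ a) ⊕ b) ⊕ ((a ⇒ ¬b) ∧ b) = min(1, 0.000 + 0.329) = min(1, 0.329) = 0.329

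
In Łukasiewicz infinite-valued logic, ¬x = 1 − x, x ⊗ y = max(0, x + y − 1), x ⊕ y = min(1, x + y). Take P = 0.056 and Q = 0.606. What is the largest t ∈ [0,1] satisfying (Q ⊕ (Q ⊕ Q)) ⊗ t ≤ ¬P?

0.944

Q ⊕ Q = min(1, 0.606 + 0.606) = min(1, 1.212) = 1.000
Q ⊕ (Q ⊕ Q) = min(1, 0.606 + 1.000) = min(1, 1.606) = 1.000
So the left factor is Q ⊕ (Q ⊕ Q) = 1.000.
¬P = 1 − 0.056 = 0.944
So the right-hand bound is ¬P = 0.944.
The residuum of the Łukasiewicz t-norm gives the supremum: min(1, 1 − 1.000 + 0.944).
1 − 1.000 + 0.944 = 0.944, so t = min(1, 0.944) = 0.944.
Check: 1.000 ⊗ 0.944 = max(0, 0.944) = 0.944 ≤ 0.944.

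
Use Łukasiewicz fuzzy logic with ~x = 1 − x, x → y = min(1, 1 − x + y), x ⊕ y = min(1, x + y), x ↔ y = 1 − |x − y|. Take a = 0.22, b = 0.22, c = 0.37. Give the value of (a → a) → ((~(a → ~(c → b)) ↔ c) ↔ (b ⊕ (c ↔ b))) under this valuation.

0.70

a → a = min(1, 1 − 0.22 + 0.22) = min(1, 1.00) = 1.00
c → b = min(1, 1 − 0.37 + 0.22) = min(1, 0.85) = 0.85
~(c → b) = 1 − 0.85 = 0.15
a → ~(c → b) = min(1, 1 − 0.22 + 0.15) = min(1, 0.93) = 0.93
~(a → ~(c → b)) = 1 − 0.93 = 0.07
~(a → ~(c → b)) ↔ c = 1 − |0.07 − 0.37| = 1 − 0.30 = 0.70
c ↔ b = 1 − |0.37 − 0.22| = 1 − 0.15 = 0.85
b ⊕ (c ↔ b) = min(1, 0.22 + 0.85) = min(1, 1.07) = 1.00
(~(a → ~(c → b)) ↔ c) ↔ (b ⊕ (c ↔ b)) = 1 − |0.70 − 1.00| = 1 − 0.30 = 0.70
(a → a) → ((~(a → ~(c → b)) ↔ c) ↔ (b ⊕ (c ↔ b))) = min(1, 1 − 1.00 + 0.70) = min(1, 0.70) = 0.70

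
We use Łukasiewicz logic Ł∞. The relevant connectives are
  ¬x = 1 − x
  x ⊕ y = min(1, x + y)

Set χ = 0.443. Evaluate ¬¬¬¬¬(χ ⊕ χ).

0.114

χ ⊕ χ = min(1, 0.443 + 0.443) = min(1, 0.886) = 0.886
¬(χ ⊕ χ) = 1 − 0.886 = 0.114
¬¬(χ ⊕ χ) = 1 − 0.114 = 0.886
¬¬¬(χ ⊕ χ) = 1 − 0.886 = 0.114
¬¬¬¬(χ ⊕ χ) = 1 − 0.114 = 0.886
¬¬¬¬¬(χ ⊕ χ) = 1 − 0.886 = 0.114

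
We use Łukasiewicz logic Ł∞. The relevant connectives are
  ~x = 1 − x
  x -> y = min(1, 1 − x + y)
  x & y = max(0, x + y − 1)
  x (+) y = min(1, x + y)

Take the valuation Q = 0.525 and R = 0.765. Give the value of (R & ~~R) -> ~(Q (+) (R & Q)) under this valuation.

~R = 1 − 0.765 = 0.235
~~R = 1 − 0.235 = 0.765
R & ~~R = max(0, 0.765 + 0.765 − 1) = max(0, 0.530) = 0.530
R & Q = max(0, 0.765 + 0.525 − 1) = max(0, 0.290) = 0.290
Q (+) (R & Q) = min(1, 0.525 + 0.290) = min(1, 0.815) = 0.815
~(Q (+) (R & Q)) = 1 − 0.815 = 0.185
(R & ~~R) -> ~(Q (+) (R & Q)) = min(1, 1 − 0.530 + 0.185) = min(1, 0.655) = 0.655

0.655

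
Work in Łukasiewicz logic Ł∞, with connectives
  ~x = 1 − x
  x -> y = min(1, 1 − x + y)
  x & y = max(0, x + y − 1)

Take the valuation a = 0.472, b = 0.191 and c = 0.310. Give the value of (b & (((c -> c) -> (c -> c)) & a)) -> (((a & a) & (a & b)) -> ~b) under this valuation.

c -> c = min(1, 1 − 0.310 + 0.310) = min(1, 1.000) = 1.000
(c -> c) -> (c -> c) = min(1, 1 − 1.000 + 1.000) = min(1, 1.000) = 1.000
((c -> c) -> (c -> c)) & a = max(0, 1.000 + 0.472 − 1) = max(0, 0.472) = 0.472
b & (((c -> c) -> (c -> c)) & a) = max(0, 0.191 + 0.472 − 1) = max(0, -0.337) = 0.000
a & a = max(0, 0.472 + 0.472 − 1) = max(0, -0.056) = 0.000
a & b = max(0, 0.472 + 0.191 − 1) = max(0, -0.337) = 0.000
(a & a) & (a & b) = max(0, 0.000 + 0.000 − 1) = max(0, -1.000) = 0.000
~b = 1 − 0.191 = 0.809
((a & a) & (a & b)) -> ~b = min(1, 1 − 0.000 + 0.809) = min(1, 1.809) = 1.000
(b & (((c -> c) -> (c -> c)) & a)) -> (((a & a) & (a & b)) -> ~b) = min(1, 1 − 0.000 + 1.000) = min(1, 2.000) = 1.000

1.000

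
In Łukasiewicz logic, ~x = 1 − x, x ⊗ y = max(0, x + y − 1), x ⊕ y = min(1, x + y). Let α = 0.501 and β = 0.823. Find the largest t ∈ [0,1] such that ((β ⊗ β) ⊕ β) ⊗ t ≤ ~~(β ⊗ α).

β ⊗ β = max(0, 0.823 + 0.823 − 1) = max(0, 0.646) = 0.646
(β ⊗ β) ⊕ β = min(1, 0.646 + 0.823) = min(1, 1.469) = 1.000
So the left factor is (β ⊗ β) ⊕ β = 1.000.
β ⊗ α = max(0, 0.823 + 0.501 − 1) = max(0, 0.324) = 0.324
~(β ⊗ α) = 1 − 0.324 = 0.676
~~(β ⊗ α) = 1 − 0.676 = 0.324
So the right-hand bound is ~~(β ⊗ α) = 0.324.
The residuum of the Łukasiewicz t-norm gives the supremum: min(1, 1 − 1.000 + 0.324).
1 − 1.000 + 0.324 = 0.324, so t = min(1, 0.324) = 0.324.
Check: 1.000 ⊗ 0.324 = max(0, 0.324) = 0.324 ≤ 0.324.

0.324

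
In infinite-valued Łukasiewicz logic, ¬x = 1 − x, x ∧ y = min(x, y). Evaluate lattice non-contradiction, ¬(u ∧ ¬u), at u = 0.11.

0.89

¬u = 1 − 0.11 = 0.89
u ∧ ¬u = min(0.11, 0.89) = 0.11
¬(u ∧ ¬u) = 1 − 0.11 = 0.89
(The value 0.89 < 1 shows this instance is not satisfied; not a Ł∞-tautology — its value is 1 − min(a, 1−a).)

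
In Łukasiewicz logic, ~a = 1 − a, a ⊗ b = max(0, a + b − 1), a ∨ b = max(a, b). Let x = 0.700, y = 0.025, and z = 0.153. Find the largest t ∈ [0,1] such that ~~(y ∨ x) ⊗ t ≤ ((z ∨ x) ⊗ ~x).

0.300

y ∨ x = max(0.025, 0.700) = 0.700
~(y ∨ x) = 1 − 0.700 = 0.300
~~(y ∨ x) = 1 − 0.300 = 0.700
So the left factor is ~~(y ∨ x) = 0.700.
z ∨ x = max(0.153, 0.700) = 0.700
~x = 1 − 0.700 = 0.300
(z ∨ x) ⊗ ~x = max(0, 0.700 + 0.300 − 1) = max(0, 0.000) = 0.000
So the right-hand bound is (z ∨ x) ⊗ ~x = 0.000.
The residuum of the Łukasiewicz t-norm gives the supremum: min(1, 1 − 0.700 + 0.000).
1 − 0.700 + 0.000 = 0.300, so t = min(1, 0.300) = 0.300.
Check: 0.700 ⊗ 0.300 = max(0, 0.000) = 0.000 ≤ 0.000.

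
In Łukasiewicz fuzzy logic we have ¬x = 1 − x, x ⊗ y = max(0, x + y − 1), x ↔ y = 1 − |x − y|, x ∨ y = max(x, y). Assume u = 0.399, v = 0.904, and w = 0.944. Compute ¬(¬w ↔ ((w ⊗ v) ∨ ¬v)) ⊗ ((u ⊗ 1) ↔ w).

¬w = 1 − 0.944 = 0.056
w ⊗ v = max(0, 0.944 + 0.904 − 1) = max(0, 0.848) = 0.848
¬v = 1 − 0.904 = 0.096
(w ⊗ v) ∨ ¬v = max(0.848, 0.096) = 0.848
¬w ↔ ((w ⊗ v) ∨ ¬v) = 1 − |0.056 − 0.848| = 1 − 0.792 = 0.208
¬(¬w ↔ ((w ⊗ v) ∨ ¬v)) = 1 − 0.208 = 0.792
u ⊗ 1 = max(0, 0.399 + 1.000 − 1) = max(0, 0.399) = 0.399
(u ⊗ 1) ↔ w = 1 − |0.399 − 0.944| = 1 − 0.545 = 0.455
¬(¬w ↔ ((w ⊗ v) ∨ ¬v)) ⊗ ((u ⊗ 1) ↔ w) = max(0, 0.792 + 0.455 − 1) = max(0, 0.247) = 0.247

0.247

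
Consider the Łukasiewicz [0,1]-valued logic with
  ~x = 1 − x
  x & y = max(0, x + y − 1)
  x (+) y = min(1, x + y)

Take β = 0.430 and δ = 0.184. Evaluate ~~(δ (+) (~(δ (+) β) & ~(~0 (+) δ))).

δ (+) β = min(1, 0.184 + 0.430) = min(1, 0.614) = 0.614
~(δ (+) β) = 1 − 0.614 = 0.386
~0 = 1 − 0.000 = 1.000
~0 (+) δ = min(1, 1.000 + 0.184) = min(1, 1.184) = 1.000
~(~0 (+) δ) = 1 − 1.000 = 0.000
~(δ (+) β) & ~(~0 (+) δ) = max(0, 0.386 + 0.000 − 1) = max(0, -0.614) = 0.000
δ (+) (~(δ (+) β) & ~(~0 (+) δ)) = min(1, 0.184 + 0.000) = min(1, 0.184) = 0.184
~(δ (+) (~(δ (+) β) & ~(~0 (+) δ))) = 1 − 0.184 = 0.816
~~(δ (+) (~(δ (+) β) & ~(~0 (+) δ))) = 1 − 0.816 = 0.184

0.184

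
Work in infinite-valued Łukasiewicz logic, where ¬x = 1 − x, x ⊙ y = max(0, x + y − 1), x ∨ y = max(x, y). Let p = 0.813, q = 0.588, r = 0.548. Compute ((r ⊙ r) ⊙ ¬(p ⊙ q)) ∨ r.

r ⊙ r = max(0, 0.548 + 0.548 − 1) = max(0, 0.096) = 0.096
p ⊙ q = max(0, 0.813 + 0.588 − 1) = max(0, 0.401) = 0.401
¬(p ⊙ q) = 1 − 0.401 = 0.599
(r ⊙ r) ⊙ ¬(p ⊙ q) = max(0, 0.096 + 0.599 − 1) = max(0, -0.305) = 0.000
((r ⊙ r) ⊙ ¬(p ⊙ q)) ∨ r = max(0.000, 0.548) = 0.548

0.548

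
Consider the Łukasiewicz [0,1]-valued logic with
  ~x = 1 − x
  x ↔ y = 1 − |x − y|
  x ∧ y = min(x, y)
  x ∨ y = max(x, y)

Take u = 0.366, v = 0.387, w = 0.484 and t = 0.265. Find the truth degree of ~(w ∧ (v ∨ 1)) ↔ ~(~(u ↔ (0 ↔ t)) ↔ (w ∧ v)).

0.502

v ∨ 1 = max(0.387, 1.000) = 1.000
w ∧ (v ∨ 1) = min(0.484, 1.000) = 0.484
~(w ∧ (v ∨ 1)) = 1 − 0.484 = 0.516
0 ↔ t = 1 − |0.000 − 0.265| = 1 − 0.265 = 0.735
u ↔ (0 ↔ t) = 1 − |0.366 − 0.735| = 1 − 0.369 = 0.631
~(u ↔ (0 ↔ t)) = 1 − 0.631 = 0.369
w ∧ v = min(0.484, 0.387) = 0.387
~(u ↔ (0 ↔ t)) ↔ (w ∧ v) = 1 − |0.369 − 0.387| = 1 − 0.018 = 0.982
~(~(u ↔ (0 ↔ t)) ↔ (w ∧ v)) = 1 − 0.982 = 0.018
~(w ∧ (v ∨ 1)) ↔ ~(~(u ↔ (0 ↔ t)) ↔ (w ∧ v)) = 1 − |0.516 − 0.018| = 1 − 0.498 = 0.502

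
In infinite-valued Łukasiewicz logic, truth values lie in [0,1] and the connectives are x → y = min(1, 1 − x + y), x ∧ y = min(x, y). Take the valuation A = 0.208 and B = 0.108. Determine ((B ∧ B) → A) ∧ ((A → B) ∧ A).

0.208

B ∧ B = min(0.108, 0.108) = 0.108
(B ∧ B) → A = min(1, 1 − 0.108 + 0.208) = min(1, 1.100) = 1.000
A → B = min(1, 1 − 0.208 + 0.108) = min(1, 0.900) = 0.900
(A → B) ∧ A = min(0.900, 0.208) = 0.208
((B ∧ B) → A) ∧ ((A → B) ∧ A) = min(1.000, 0.208) = 0.208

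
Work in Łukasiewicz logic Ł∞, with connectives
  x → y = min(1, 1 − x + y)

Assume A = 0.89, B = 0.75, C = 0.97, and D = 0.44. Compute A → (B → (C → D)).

C → D = min(1, 1 − 0.97 + 0.44) = min(1, 0.47) = 0.47
B → (C → D) = min(1, 1 − 0.75 + 0.47) = min(1, 0.72) = 0.72
A → (B → (C → D)) = min(1, 1 − 0.89 + 0.72) = min(1, 0.83) = 0.83

0.83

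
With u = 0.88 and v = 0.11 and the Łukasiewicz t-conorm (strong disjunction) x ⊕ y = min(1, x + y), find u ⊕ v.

u ⊕ v = min(1, 0.88 + 0.11) = min(1, 0.99) = 0.99
For comparison, the Gödel t-conorm max(x, y) would give 0.88.

0.99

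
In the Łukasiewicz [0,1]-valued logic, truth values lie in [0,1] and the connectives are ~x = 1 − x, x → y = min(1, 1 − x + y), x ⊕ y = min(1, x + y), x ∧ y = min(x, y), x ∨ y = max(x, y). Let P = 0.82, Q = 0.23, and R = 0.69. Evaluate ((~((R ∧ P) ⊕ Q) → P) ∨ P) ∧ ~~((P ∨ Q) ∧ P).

0.82

R ∧ P = min(0.69, 0.82) = 0.69
(R ∧ P) ⊕ Q = min(1, 0.69 + 0.23) = min(1, 0.92) = 0.92
~((R ∧ P) ⊕ Q) = 1 − 0.92 = 0.08
~((R ∧ P) ⊕ Q) → P = min(1, 1 − 0.08 + 0.82) = min(1, 1.74) = 1.00
(~((R ∧ P) ⊕ Q) → P) ∨ P = max(1.00, 0.82) = 1.00
P ∨ Q = max(0.82, 0.23) = 0.82
(P ∨ Q) ∧ P = min(0.82, 0.82) = 0.82
~((P ∨ Q) ∧ P) = 1 − 0.82 = 0.18
~~((P ∨ Q) ∧ P) = 1 − 0.18 = 0.82
((~((R ∧ P) ⊕ Q) → P) ∨ P) ∧ ~~((P ∨ Q) ∧ P) = min(1.00, 0.82) = 0.82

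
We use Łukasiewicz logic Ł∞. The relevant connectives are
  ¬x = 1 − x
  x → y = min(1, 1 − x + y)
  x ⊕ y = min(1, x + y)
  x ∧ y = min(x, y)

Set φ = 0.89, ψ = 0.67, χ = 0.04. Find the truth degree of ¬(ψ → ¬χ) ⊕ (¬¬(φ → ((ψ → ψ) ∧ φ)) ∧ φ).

¬χ = 1 − 0.04 = 0.96
ψ → ¬χ = min(1, 1 − 0.67 + 0.96) = min(1, 1.29) = 1.00
¬(ψ → ¬χ) = 1 − 1.00 = 0.00
ψ → ψ = min(1, 1 − 0.67 + 0.67) = min(1, 1.00) = 1.00
(ψ → ψ) ∧ φ = min(1.00, 0.89) = 0.89
φ → ((ψ → ψ) ∧ φ) = min(1, 1 − 0.89 + 0.89) = min(1, 1.00) = 1.00
¬(φ → ((ψ → ψ) ∧ φ)) = 1 − 1.00 = 0.00
¬¬(φ → ((ψ → ψ) ∧ φ)) = 1 − 0.00 = 1.00
¬¬(φ → ((ψ → ψ) ∧ φ)) ∧ φ = min(1.00, 0.89) = 0.89
¬(ψ → ¬χ) ⊕ (¬¬(φ → ((ψ → ψ) ∧ φ)) ∧ φ) = min(1, 0.00 + 0.89) = min(1, 0.89) = 0.89

0.89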